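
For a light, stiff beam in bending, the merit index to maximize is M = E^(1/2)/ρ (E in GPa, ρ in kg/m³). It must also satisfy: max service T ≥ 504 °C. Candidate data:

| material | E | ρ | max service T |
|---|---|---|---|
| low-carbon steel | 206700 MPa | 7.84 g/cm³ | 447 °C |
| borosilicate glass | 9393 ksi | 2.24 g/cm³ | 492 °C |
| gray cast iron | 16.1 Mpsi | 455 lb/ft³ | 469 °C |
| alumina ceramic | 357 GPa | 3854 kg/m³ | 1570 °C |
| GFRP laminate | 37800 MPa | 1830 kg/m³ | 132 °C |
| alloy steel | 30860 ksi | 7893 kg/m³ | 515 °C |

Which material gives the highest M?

Screen on constraints: max service T ≥ 504 °C. Survivors: alumina ceramic, alloy steel.
Convert each candidate to consistent units, then evaluate M:
  alumina ceramic: E = 357.0 GPa, ρ = 3854 kg/m³
  alloy steel: E = 212.8 GPa, ρ = 7893 kg/m³
  alumina ceramic: M = 4.90×10⁻³
  alloy steel: M = 1.85×10⁻³
Alumina ceramic ranks first.

alumina ceramic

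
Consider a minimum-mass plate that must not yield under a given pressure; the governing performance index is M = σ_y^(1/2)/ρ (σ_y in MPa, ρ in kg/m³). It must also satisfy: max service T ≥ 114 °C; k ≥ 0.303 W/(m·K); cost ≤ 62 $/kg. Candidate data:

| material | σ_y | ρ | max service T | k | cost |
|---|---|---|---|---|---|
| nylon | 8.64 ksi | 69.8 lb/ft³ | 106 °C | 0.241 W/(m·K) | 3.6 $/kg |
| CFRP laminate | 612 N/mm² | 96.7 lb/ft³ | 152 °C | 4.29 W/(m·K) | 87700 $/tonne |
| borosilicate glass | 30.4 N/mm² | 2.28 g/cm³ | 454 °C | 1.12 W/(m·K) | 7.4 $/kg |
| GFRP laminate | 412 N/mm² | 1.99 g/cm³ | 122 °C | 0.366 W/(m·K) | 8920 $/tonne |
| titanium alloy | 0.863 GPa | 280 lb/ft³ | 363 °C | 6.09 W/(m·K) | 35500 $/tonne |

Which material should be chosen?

Screen on constraints: max service T ≥ 114 °C; k ≥ 0.303 W/(m·K); cost ≤ 62 $/kg. Survivors: borosilicate glass, GFRP laminate, titanium alloy.
After converting to SI:
  borosilicate glass: σ_y = 30.40 MPa, ρ = 2280 kg/m³
  GFRP laminate: σ_y = 412.0 MPa, ρ = 1990 kg/m³
  titanium alloy: σ_y = 863.0 MPa, ρ = 4485 kg/m³
  GFRP laminate: M = 10.2×10⁻³
  titanium alloy: M = 6.55×10⁻³
  borosilicate glass: M = 2.42×10⁻³
The maximum is for GFRP laminate.

GFRP laminate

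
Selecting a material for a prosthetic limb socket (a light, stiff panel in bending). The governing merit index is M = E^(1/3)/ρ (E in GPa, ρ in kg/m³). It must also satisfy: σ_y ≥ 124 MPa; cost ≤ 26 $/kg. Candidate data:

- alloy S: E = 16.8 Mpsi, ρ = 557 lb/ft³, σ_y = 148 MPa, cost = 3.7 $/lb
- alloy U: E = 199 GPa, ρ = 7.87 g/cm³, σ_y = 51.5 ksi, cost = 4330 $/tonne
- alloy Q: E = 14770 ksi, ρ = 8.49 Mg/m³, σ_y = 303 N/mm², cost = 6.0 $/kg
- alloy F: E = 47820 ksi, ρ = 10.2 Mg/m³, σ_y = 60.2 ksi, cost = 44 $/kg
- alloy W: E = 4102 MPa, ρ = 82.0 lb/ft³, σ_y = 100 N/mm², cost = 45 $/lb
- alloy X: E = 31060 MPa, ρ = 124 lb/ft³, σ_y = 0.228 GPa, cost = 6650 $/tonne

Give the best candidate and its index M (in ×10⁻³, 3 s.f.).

Screen on constraints: σ_y ≥ 124 MPa; cost ≤ 26 $/kg. Survivors: alloy S, alloy U, alloy Q, alloy X.
Convert each candidate to consistent units, then evaluate M:
  alloy S: E = 115.8 GPa, ρ = 8922 kg/m³
  alloy U: E = 199.0 GPa, ρ = 7870 kg/m³
  alloy Q: E = 101.8 GPa, ρ = 8490 kg/m³
  alloy X: E = 31.06 GPa, ρ = 1986 kg/m³
  alloy X: M = 1.58×10⁻³
  alloy U: M = 0.742×10⁻³
  alloy Q: M = 0.550×10⁻³
  alloy S: M = 0.546×10⁻³
Alloy X has the largest M.

alloy X, M = 1.58×10⁻³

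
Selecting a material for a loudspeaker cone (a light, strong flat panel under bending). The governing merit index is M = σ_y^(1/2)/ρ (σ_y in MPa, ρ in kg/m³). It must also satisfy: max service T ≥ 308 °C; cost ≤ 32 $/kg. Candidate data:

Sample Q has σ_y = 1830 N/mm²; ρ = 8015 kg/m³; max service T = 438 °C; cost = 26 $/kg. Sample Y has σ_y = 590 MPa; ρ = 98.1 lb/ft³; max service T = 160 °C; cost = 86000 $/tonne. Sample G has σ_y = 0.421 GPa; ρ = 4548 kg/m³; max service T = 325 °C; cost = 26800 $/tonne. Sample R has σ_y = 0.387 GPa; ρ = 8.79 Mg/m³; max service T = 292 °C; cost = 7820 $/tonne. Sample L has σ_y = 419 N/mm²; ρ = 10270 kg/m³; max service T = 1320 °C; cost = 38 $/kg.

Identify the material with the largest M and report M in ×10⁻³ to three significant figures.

Screen on constraints: max service T ≥ 308 °C; cost ≤ 32 $/kg. Survivors: sample Q, sample G.
Normalizing units and computing the index:
  sample Q: σ_y = 1830 MPa, ρ = 8015 kg/m³
  sample G: σ_y = 421.0 MPa, ρ = 4548 kg/m³
  sample Q: M = 5.34×10⁻³
  sample G: M = 4.51×10⁻³
Sample Q has the largest M.

sample Q, M = 5.34×10⁻³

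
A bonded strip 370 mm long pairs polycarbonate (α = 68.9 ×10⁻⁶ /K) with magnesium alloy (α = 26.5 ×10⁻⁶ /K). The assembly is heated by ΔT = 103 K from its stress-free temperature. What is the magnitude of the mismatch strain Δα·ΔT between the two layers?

Δα = |68.9 − 26.5|×10⁻⁶/K = 42.4×10⁻⁶/K.
Mismatch strain = Δα·ΔT = 42.4×10⁻⁶ × 103.0 = 4.37×10⁻³.

4.37×10⁻³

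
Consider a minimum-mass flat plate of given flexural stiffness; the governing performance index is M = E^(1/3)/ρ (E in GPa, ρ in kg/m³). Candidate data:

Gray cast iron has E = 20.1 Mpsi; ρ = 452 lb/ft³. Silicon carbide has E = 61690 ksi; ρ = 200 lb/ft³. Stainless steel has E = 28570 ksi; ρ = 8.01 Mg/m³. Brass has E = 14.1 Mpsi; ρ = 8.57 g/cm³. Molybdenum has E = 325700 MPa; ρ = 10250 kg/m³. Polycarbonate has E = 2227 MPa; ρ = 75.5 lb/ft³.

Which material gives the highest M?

Normalizing units and computing the index:
  gray cast iron: E = 138.6 GPa, ρ = 7240 kg/m³
  silicon carbide: E = 425.3 GPa, ρ = 3204 kg/m³
  stainless steel: E = 197.0 GPa, ρ = 8010 kg/m³
  brass: E = 97.22 GPa, ρ = 8570 kg/m³
  molybdenum: E = 325.7 GPa, ρ = 10250 kg/m³
  polycarbonate: E = 2.227 GPa, ρ = 1209 kg/m³
  silicon carbide: M = 2.35×10⁻³
  polycarbonate: M = 1.08×10⁻³
  stainless steel: M = 0.726×10⁻³
  gray cast iron: M = 0.715×10⁻³
  molybdenum: M = 0.671×10⁻³
  brass: M = 0.537×10⁻³
Silicon carbide ranks first.

silicon carbide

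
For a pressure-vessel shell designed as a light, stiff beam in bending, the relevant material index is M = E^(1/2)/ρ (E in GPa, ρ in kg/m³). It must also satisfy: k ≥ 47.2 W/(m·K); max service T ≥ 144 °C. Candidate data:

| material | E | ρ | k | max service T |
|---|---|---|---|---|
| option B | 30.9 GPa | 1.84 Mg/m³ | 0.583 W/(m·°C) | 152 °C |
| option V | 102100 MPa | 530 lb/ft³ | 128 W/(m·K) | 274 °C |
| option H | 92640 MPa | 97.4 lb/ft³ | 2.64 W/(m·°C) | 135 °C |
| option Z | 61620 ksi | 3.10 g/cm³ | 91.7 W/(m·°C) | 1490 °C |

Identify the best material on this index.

option Z

Screen on constraints: k ≥ 47.2 W/(m·K); max service T ≥ 144 °C. Survivors: option V, option Z.
Normalizing units and computing the index:
  option V: E = 102.1 GPa, ρ = 8490 kg/m³
  option Z: E = 424.9 GPa, ρ = 3100 kg/m³
  option Z: M = 6.65×10⁻³
  option V: M = 1.19×10⁻³
The maximum is for option Z.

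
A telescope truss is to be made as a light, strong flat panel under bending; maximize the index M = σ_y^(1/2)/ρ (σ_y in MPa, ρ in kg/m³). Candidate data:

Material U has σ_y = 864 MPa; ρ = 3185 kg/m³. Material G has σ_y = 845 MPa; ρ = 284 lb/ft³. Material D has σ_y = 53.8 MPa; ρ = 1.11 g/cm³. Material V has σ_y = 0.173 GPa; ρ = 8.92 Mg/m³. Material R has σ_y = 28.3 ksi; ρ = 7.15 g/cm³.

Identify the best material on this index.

material U

After converting to SI:
  material U: σ_y = 864.0 MPa, ρ = 3185 kg/m³
  material G: σ_y = 845.0 MPa, ρ = 4549 kg/m³
  material D: σ_y = 53.80 MPa, ρ = 1110 kg/m³
  material V: σ_y = 173.0 MPa, ρ = 8920 kg/m³
  material R: σ_y = 195.1 MPa, ρ = 7150 kg/m³
  material U: M = 9.23×10⁻³
  material D: M = 6.61×10⁻³
  material G: M = 6.39×10⁻³
  material R: M = 1.95×10⁻³
  material V: M = 1.47×10⁻³
The maximum is for material U.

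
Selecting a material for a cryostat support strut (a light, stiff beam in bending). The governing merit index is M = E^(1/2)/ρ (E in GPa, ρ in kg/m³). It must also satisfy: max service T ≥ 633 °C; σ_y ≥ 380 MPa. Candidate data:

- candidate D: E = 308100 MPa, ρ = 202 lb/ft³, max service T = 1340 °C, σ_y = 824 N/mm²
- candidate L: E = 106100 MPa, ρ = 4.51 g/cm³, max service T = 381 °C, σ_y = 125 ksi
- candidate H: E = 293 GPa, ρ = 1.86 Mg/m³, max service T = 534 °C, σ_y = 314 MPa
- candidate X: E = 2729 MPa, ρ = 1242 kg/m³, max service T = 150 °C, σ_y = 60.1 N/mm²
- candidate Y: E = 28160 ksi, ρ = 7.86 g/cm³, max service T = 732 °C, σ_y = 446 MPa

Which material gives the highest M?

candidate D

Screen on constraints: max service T ≥ 633 °C; σ_y ≥ 380 MPa. Survivors: candidate D, candidate Y.
In SI units:
  candidate D: E = 308.1 GPa, ρ = 3236 kg/m³
  candidate Y: E = 194.2 GPa, ρ = 7860 kg/m³
  candidate D: M = 5.42×10⁻³
  candidate Y: M = 1.77×10⁻³
The maximum is for candidate D.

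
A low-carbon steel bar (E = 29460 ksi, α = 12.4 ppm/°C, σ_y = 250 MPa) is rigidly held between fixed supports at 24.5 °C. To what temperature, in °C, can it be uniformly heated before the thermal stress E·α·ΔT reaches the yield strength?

124 °C

E = 29460 ksi = 203.1 GPa.
E·α·ΔT = 250.0 MPa ⇒ ΔT = 250.0 / (203.1×10³ × 12.4×10⁻⁶) = 99.26 K.
T = 24.5 + 99.26 = 123.8 °C.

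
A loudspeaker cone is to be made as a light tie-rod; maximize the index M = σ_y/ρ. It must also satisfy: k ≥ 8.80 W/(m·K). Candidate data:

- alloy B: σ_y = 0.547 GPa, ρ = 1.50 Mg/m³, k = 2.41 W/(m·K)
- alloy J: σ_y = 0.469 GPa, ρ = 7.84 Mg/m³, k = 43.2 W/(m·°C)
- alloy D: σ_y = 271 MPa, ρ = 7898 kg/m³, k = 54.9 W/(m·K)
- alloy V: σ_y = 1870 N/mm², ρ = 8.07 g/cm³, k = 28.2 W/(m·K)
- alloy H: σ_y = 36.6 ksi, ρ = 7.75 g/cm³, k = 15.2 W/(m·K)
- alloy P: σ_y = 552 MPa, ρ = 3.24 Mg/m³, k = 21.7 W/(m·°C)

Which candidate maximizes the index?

alloy V

Screen on constraints: k ≥ 8.80 W/(m·K). Survivors: alloy J, alloy D, alloy V, alloy H, alloy P.
In SI units:
  alloy J: σ_y = 469.0 MPa, ρ = 7840 kg/m³
  alloy D: σ_y = 271.0 MPa, ρ = 7898 kg/m³
  alloy V: σ_y = 1870 MPa, ρ = 8070 kg/m³
  alloy H: σ_y = 252.3 MPa, ρ = 7750 kg/m³
  alloy P: σ_y = 552.0 MPa, ρ = 3240 kg/m³
  alloy V: M = 232 kN·m/kg
  alloy P: M = 170 kN·m/kg
  alloy J: M = 59.8 kN·m/kg
  alloy D: M = 34.3 kN·m/kg
  alloy H: M = 32.6 kN·m/kg
Highest index: alloy V.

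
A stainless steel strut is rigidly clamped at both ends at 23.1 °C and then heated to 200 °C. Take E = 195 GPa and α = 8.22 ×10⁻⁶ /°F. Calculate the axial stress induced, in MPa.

α = 8.22×10⁻⁶/°F × 9/5 = 14.8×10⁻⁶/K.
ΔT = 176.9 K. Constrained thermal stress σ = E·α·ΔT = 195.0×10³ MPa × 14.8×10⁻⁶ × 176.9 = 510 MPa (compressive).

510 MPa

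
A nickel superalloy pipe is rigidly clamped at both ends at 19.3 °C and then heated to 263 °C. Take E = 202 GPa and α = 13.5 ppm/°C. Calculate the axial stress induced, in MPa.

665 MPa

ΔT = 243.7 K. Constrained thermal stress σ = E·α·ΔT = 202.0×10³ MPa × 13.5×10⁻⁶ × 243.7 = 665 MPa (compressive).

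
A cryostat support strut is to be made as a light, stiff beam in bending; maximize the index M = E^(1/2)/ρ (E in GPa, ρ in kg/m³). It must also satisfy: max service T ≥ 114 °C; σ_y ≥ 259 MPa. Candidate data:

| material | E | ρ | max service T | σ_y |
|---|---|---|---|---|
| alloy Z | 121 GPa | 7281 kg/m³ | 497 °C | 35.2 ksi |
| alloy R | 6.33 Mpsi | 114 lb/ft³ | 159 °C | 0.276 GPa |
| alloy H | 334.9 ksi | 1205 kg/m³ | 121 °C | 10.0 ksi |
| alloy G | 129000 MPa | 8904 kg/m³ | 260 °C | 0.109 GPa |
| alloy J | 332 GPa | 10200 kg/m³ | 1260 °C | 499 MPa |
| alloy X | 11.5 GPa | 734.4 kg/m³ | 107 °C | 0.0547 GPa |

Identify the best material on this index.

alloy R

Screen on constraints: max service T ≥ 114 °C; σ_y ≥ 259 MPa. Survivors: alloy R, alloy J.
Normalizing units and computing the index:
  alloy R: E = 43.64 GPa, ρ = 1826 kg/m³
  alloy J: E = 332.0 GPa, ρ = 10200 kg/m³
  alloy R: M = 3.62×10⁻³
  alloy J: M = 1.79×10⁻³
The maximum is for alloy R.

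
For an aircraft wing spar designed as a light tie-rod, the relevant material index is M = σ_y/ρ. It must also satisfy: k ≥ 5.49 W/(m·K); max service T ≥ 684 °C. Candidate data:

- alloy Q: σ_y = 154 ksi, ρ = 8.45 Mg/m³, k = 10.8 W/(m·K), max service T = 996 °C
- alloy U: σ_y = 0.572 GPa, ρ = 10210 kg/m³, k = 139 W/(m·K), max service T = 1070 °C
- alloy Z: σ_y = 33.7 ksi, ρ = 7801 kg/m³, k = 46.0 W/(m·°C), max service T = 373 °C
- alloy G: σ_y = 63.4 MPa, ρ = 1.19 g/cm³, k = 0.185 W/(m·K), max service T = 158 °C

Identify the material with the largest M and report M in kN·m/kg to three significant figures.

Screen on constraints: k ≥ 5.49 W/(m·K); max service T ≥ 684 °C. Survivors: alloy Q, alloy U.
Normalizing units and computing the index:
  alloy Q: σ_y = 1062 MPa, ρ = 8450 kg/m³
  alloy U: σ_y = 572.0 MPa, ρ = 10210 kg/m³
  alloy Q: M = 126 kN·m/kg
  alloy U: M = 56.0 kN·m/kg
Alloy Q ranks first.

alloy Q, M = 126 kN·m/kg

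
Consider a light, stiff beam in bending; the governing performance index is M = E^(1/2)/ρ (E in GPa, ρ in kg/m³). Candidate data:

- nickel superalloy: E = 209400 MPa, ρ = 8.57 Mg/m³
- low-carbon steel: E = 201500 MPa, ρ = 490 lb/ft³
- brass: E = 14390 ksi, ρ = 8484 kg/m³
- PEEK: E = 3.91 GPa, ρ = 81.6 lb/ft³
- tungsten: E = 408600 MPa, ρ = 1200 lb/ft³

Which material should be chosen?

Normalizing units and computing the index:
  nickel superalloy: E = 209.4 GPa, ρ = 8570 kg/m³
  low-carbon steel: E = 201.5 GPa, ρ = 7849 kg/m³
  brass: E = 99.22 GPa, ρ = 8484 kg/m³
  PEEK: E = 3.910 GPa, ρ = 1307 kg/m³
  tungsten: E = 408.6 GPa, ρ = 19220 kg/m³
  low-carbon steel: M = 1.81×10⁻³
  nickel superalloy: M = 1.69×10⁻³
  PEEK: M = 1.51×10⁻³
  brass: M = 1.17×10⁻³
  tungsten: M = 1.05×10⁻³
Low-carbon steel has the largest M.

low-carbon steel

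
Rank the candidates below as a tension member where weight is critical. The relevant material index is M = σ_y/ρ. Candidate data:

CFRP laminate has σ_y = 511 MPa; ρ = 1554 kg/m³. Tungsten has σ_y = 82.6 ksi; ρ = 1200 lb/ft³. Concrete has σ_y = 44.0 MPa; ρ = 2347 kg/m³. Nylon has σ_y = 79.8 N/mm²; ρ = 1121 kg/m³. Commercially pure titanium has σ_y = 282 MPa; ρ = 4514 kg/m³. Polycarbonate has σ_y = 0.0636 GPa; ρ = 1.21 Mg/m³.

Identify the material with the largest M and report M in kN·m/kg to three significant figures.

CFRP laminate, M = 329 kN·m/kg

After converting to SI:
  CFRP laminate: σ_y = 511.0 MPa, ρ = 1554 kg/m³
  tungsten: σ_y = 569.5 MPa, ρ = 19220 kg/m³
  concrete: σ_y = 44.00 MPa, ρ = 2347 kg/m³
  nylon: σ_y = 79.80 MPa, ρ = 1121 kg/m³
  commercially pure titanium: σ_y = 282.0 MPa, ρ = 4514 kg/m³
  polycarbonate: σ_y = 63.60 MPa, ρ = 1210 kg/m³
  CFRP laminate: M = 329 kN·m/kg
  nylon: M = 71.2 kN·m/kg
  commercially pure titanium: M = 62.5 kN·m/kg
  polycarbonate: M = 52.6 kN·m/kg
  tungsten: M = 29.6 kN·m/kg
  concrete: M = 18.7 kN·m/kg
The maximum is for CFRP laminate.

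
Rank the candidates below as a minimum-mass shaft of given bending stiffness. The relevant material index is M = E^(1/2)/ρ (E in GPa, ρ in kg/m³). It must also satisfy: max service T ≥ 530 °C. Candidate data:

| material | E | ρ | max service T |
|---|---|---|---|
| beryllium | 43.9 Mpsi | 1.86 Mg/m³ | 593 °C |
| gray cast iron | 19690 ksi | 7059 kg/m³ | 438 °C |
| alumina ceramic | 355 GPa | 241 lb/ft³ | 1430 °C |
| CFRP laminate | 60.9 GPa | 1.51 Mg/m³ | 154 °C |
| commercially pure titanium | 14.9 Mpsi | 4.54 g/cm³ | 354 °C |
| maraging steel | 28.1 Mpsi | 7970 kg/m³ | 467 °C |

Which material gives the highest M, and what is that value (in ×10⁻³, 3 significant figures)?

Screen on constraints: max service T ≥ 530 °C. Survivors: beryllium, alumina ceramic.
Putting every candidate on a common basis:
  beryllium: E = 302.7 GPa, ρ = 1860 kg/m³
  alumina ceramic: E = 355.0 GPa, ρ = 3860 kg/m³
  beryllium: M = 9.35×10⁻³
  alumina ceramic: M = 4.88×10⁻³
Beryllium has the largest M.

beryllium, M = 9.35×10⁻³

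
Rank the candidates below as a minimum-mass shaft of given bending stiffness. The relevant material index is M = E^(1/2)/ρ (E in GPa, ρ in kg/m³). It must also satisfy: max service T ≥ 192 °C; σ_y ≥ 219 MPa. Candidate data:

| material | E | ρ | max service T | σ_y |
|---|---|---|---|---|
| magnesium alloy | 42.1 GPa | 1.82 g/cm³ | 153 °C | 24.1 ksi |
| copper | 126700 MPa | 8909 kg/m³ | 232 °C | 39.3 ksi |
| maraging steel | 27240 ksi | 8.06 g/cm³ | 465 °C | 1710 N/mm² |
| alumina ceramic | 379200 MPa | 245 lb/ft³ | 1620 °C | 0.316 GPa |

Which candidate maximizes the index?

Screen on constraints: max service T ≥ 192 °C; σ_y ≥ 219 MPa. Survivors: copper, maraging steel, alumina ceramic.
Normalizing units and computing the index:
  copper: E = 126.7 GPa, ρ = 8909 kg/m³
  maraging steel: E = 187.8 GPa, ρ = 8060 kg/m³
  alumina ceramic: E = 379.2 GPa, ρ = 3925 kg/m³
  alumina ceramic: M = 4.96×10⁻³
  maraging steel: M = 1.70×10⁻³
  copper: M = 1.26×10⁻³
Alumina ceramic ranks first.

alumina ceramic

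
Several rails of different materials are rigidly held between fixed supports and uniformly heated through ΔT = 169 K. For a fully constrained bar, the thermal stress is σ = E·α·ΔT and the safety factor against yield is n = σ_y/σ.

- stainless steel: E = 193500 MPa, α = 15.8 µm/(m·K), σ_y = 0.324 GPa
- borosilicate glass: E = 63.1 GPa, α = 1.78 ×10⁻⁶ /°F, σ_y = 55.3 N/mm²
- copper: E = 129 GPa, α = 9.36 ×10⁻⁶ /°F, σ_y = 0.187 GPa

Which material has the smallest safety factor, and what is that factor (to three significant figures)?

In consistent units (E in GPa, α in ×10⁻⁶/K, σ_y in MPa):
  stainless steel: E = 193.5, α = 15.8, σ_y = 324.0 → σ = 517 MPa, n = 0.627
  borosilicate glass: E = 63.10, α = 3.20, σ_y = 55.30 → σ = 34.2 MPa, n = 1.62
  copper: E = 129.0, α = 16.8, σ_y = 187.0 → σ = 367 MPa, n = 0.509
Copper has the lowest safety factor, n = 0.509.

copper, n = 0.509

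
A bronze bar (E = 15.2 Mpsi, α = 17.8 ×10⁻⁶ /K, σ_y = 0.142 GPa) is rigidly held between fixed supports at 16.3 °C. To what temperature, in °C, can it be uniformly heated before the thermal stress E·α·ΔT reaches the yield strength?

E = 15.2 Mpsi = 104.8 GPa.
σ_y = 0.142 GPa = 142.0 MPa.
E·α·ΔT = 142.0 MPa ⇒ ΔT = 142.0 / (104.8×10³ × 17.8×10⁻⁶) = 76.12 K.
T = 16.3 + 76.12 = 92.42 °C.

92.4 °C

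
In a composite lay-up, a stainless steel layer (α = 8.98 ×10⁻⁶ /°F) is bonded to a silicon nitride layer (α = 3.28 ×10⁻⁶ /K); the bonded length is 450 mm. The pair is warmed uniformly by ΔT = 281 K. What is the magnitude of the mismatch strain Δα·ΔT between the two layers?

stainless steel: α = 8.98×10⁻⁶/°F × 9/5 = 16.2×10⁻⁶/K.
Δα = |16.2 − 3.28|×10⁻⁶/K = 12.9×10⁻⁶/K.
Mismatch strain = Δα·ΔT = 12.9×10⁻⁶ × 281.0 = 3.62×10⁻³.

3.62×10⁻³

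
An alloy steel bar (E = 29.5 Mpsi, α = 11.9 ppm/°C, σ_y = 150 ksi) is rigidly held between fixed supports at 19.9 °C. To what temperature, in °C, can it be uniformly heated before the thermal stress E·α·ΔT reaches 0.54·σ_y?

251 °C

E = 29.5 Mpsi = 203.4 GPa.
σ_y = 150 ksi = 1034 MPa.
E·α·ΔT = 558.5 MPa ⇒ ΔT = 558.5 / (203.4×10³ × 11.9×10⁻⁶) = 230.7 K.
T = 19.9 + 230.7 = 250.6 °C.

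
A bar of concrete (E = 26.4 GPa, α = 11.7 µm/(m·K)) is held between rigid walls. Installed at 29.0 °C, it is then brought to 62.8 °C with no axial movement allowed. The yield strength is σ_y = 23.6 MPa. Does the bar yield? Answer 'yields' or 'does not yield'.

ΔT = 33.80 K. Constrained thermal stress σ = E·α·ΔT = 26.40×10³ MPa × 11.7×10⁻⁶ × 33.80 = 10.4 MPa (compressive).
Compare to σ_y = 23.6 MPa: σ < σ_y, so it does not yield.

does not yield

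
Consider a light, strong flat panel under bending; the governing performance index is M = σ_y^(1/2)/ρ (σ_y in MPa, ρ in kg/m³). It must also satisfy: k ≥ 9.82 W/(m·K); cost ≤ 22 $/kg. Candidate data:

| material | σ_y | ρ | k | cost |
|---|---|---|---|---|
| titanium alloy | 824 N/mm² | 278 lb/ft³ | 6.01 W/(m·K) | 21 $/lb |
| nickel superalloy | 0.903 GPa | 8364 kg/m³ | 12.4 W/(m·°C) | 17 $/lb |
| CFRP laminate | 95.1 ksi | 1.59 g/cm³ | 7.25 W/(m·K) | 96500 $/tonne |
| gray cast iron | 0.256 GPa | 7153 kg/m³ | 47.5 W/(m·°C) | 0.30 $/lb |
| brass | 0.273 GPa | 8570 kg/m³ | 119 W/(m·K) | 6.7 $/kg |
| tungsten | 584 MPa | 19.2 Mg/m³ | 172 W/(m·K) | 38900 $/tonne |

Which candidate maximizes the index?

Screen on constraints: k ≥ 9.82 W/(m·K); cost ≤ 22 $/kg. Survivors: gray cast iron, brass.
In SI units:
  gray cast iron: σ_y = 256.0 MPa, ρ = 7153 kg/m³
  brass: σ_y = 273.0 MPa, ρ = 8570 kg/m³
  gray cast iron: M = 2.24×10⁻³
  brass: M = 1.93×10⁻³
The maximum is for gray cast iron.

gray cast iron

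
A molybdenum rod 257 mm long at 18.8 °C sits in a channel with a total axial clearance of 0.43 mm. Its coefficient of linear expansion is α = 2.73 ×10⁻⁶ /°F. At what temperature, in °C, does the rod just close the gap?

α = 2.73×10⁻⁶/°F × 9/5 = 4.91×10⁻⁶/K.
α·L₀·ΔT = 0.43 mm ⇒ ΔT = 0.43 / (4.91×10⁻⁶ × 257.0) = 340.5 K.
T = 18.8 + 340.5 = 359.3 °C.

359 °C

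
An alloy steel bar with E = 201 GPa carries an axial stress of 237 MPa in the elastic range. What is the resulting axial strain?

ε = σ/E = 237 / 201000 = 1.18×10⁻³.

1.18×10⁻³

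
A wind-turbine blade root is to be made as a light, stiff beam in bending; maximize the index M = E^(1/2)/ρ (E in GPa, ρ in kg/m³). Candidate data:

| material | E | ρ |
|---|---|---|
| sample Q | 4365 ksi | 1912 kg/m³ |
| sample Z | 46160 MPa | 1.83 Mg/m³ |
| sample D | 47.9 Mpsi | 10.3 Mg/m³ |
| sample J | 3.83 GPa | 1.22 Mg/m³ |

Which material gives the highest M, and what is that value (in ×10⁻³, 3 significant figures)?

Convert each candidate to consistent units, then evaluate M:
  sample Q: E = 30.10 GPa, ρ = 1912 kg/m³
  sample Z: E = 46.16 GPa, ρ = 1830 kg/m³
  sample D: E = 330.3 GPa, ρ = 10300 kg/m³
  sample J: E = 3.830 GPa, ρ = 1220 kg/m³
  sample Z: M = 3.71×10⁻³
  sample Q: M = 2.87×10⁻³
  sample D: M = 1.76×10⁻³
  sample J: M = 1.60×10⁻³
Sample Z ranks first.

sample Z, M = 3.71×10⁻³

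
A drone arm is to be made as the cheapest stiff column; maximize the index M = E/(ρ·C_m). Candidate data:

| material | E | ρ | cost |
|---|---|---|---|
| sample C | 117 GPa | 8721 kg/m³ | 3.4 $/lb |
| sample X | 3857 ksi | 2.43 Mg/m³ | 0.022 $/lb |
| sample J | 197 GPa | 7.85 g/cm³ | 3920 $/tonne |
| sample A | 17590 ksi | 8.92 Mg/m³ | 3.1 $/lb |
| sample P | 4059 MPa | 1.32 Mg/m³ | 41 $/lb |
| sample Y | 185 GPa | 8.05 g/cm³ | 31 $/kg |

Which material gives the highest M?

sample X

In SI units:
  sample C: E = 117.0 GPa, ρ = 8721 kg/m³, cost = 7.496 $/kg
  sample X: E = 26.59 GPa, ρ = 2430 kg/m³, cost = 0.04850 $/kg
  sample J: E = 197.0 GPa, ρ = 7850 kg/m³, cost = 3.920 $/kg
  sample A: E = 121.3 GPa, ρ = 8920 kg/m³, cost = 6.834 $/kg
  sample P: E = 4.059 GPa, ρ = 1320 kg/m³, cost = 90.39 $/kg
  sample Y: E = 185.0 GPa, ρ = 8050 kg/m³, cost = 31.00 $/kg
  sample X: M = 226 MN·m per $
  sample J: M = 6.40 MN·m per $
  sample A: M = 1.99 MN·m per $
  sample C: M = 1.79 MN·m per $
  sample Y: M = 0.741 MN·m per $
  sample P: M = 0.0340 MN·m per $
Sample X has the largest M.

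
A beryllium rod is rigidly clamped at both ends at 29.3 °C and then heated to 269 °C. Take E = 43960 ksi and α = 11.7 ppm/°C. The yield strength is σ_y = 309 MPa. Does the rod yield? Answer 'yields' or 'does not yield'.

yields

E = 43960 ksi = 303.1 GPa.
ΔT = 239.7 K. Constrained thermal stress σ = E·α·ΔT = 303.1×10³ MPa × 11.7×10⁻⁶ × 239.7 = 850 MPa (compressive).
Compare to σ_y = 309 MPa: σ ≥ σ_y, so it yields.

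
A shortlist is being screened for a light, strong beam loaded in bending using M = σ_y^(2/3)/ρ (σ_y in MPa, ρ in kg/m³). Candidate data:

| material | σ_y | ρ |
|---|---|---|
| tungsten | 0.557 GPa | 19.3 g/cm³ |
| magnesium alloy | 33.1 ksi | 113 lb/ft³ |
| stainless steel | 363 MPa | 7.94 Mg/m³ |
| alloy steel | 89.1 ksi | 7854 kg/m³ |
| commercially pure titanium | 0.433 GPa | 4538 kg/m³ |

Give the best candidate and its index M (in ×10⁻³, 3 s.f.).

magnesium alloy, M = 20.6×10⁻³

After converting to SI:
  tungsten: σ_y = 557.0 MPa, ρ = 19300 kg/m³
  magnesium alloy: σ_y = 228.2 MPa, ρ = 1810 kg/m³
  stainless steel: σ_y = 363.0 MPa, ρ = 7940 kg/m³
  alloy steel: σ_y = 614.3 MPa, ρ = 7854 kg/m³
  commercially pure titanium: σ_y = 433.0 MPa, ρ = 4538 kg/m³
  magnesium alloy: M = 20.6×10⁻³
  commercially pure titanium: M = 12.6×10⁻³
  alloy steel: M = 9.20×10⁻³
  stainless steel: M = 6.41×10⁻³
  tungsten: M = 3.51×10⁻³
Highest index: magnesium alloy.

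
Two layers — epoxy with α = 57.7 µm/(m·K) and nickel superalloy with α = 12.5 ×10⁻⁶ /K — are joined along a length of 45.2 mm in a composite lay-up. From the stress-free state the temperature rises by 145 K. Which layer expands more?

epoxy

α(epoxy) = 57.7×10⁻⁶/K vs α(nickel superalloy) = 12.5×10⁻⁶/K.
Higher α expands more for the same ΔT: epoxy.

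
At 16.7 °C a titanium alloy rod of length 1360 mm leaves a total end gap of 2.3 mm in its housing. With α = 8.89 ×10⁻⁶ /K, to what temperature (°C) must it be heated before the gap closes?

207 °C

α·L₀·ΔT = 2.3 mm ⇒ ΔT = 2.3 / (8.89×10⁻⁶ × 1360.0) = 190.2 K.
T = 16.7 + 190.2 = 206.9 °C.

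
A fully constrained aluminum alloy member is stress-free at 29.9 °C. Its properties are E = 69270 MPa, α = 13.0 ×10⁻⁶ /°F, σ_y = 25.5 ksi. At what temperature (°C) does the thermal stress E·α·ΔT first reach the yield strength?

E = 69270 MPa = 69.27 GPa.
α = 13.0×10⁻⁶/°F × 9/5 = 23.4×10⁻⁶/K.
σ_y = 25.5 ksi = 175.8 MPa.
E·α·ΔT = 175.8 MPa ⇒ ΔT = 175.8 / (69.27×10³ × 23.4×10⁻⁶) = 108.5 K.
T = 29.9 + 108.5 = 138.4 °C.

138 °C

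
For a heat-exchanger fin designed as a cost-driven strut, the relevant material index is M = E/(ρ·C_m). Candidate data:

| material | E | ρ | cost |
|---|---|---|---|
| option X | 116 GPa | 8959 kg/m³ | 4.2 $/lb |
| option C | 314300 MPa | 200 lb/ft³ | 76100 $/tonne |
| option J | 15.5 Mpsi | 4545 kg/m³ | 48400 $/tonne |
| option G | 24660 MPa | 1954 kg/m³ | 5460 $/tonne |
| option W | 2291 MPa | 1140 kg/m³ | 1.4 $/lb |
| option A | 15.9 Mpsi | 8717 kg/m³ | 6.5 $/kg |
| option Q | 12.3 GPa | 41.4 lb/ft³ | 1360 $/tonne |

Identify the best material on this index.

In SI units:
  option X: E = 116.0 GPa, ρ = 8959 kg/m³, cost = 9.259 $/kg
  option C: E = 314.3 GPa, ρ = 3204 kg/m³, cost = 76.10 $/kg
  option J: E = 106.9 GPa, ρ = 4545 kg/m³, cost = 48.40 $/kg
  option G: E = 24.66 GPa, ρ = 1954 kg/m³, cost = 5.460 $/kg
  option W: E = 2.291 GPa, ρ = 1140 kg/m³, cost = 3.086 $/kg
  option A: E = 109.6 GPa, ρ = 8717 kg/m³, cost = 6.500 $/kg
  option Q: E = 12.30 GPa, ρ = 663.2 kg/m³, cost = 1.360 $/kg
  option Q: M = 13.6 MN·m per $
  option G: M = 2.31 MN·m per $
  option A: M = 1.93 MN·m per $
  option X: M = 1.40 MN·m per $
  option C: M = 1.29 MN·m per $
  option W: M = 0.651 MN·m per $
  option J: M = 0.486 MN·m per $
The maximum is for option Q.

option Q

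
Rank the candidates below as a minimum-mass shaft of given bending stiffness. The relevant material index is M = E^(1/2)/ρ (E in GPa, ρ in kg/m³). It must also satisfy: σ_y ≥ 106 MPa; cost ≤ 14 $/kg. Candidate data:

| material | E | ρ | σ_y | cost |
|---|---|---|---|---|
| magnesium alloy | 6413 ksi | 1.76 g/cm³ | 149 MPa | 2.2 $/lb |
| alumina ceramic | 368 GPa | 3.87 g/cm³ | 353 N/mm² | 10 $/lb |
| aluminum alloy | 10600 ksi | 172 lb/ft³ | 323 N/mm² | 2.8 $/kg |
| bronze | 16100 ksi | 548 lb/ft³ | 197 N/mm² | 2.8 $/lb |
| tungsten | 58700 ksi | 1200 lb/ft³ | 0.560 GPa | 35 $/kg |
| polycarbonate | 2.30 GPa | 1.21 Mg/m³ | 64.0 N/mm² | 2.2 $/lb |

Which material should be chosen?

magnesium alloy

Screen on constraints: σ_y ≥ 106 MPa; cost ≤ 14 $/kg. Survivors: magnesium alloy, aluminum alloy, bronze.
Convert each candidate to consistent units, then evaluate M:
  magnesium alloy: E = 44.22 GPa, ρ = 1760 kg/m³
  aluminum alloy: E = 73.08 GPa, ρ = 2755 kg/m³
  bronze: E = 111.0 GPa, ρ = 8778 kg/m³
  magnesium alloy: M = 3.78×10⁻³
  aluminum alloy: M = 3.10×10⁻³
  bronze: M = 1.20×10⁻³
Highest index: magnesium alloy.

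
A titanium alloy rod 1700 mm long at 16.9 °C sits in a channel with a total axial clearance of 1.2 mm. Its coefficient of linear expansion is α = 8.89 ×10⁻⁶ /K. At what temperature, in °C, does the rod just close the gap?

96.3 °C

α·L₀·ΔT = 1.2 mm ⇒ ΔT = 1.2 / (8.89×10⁻⁶ × 1700.0) = 79.40 K.
T = 16.9 + 79.40 = 96.30 °C.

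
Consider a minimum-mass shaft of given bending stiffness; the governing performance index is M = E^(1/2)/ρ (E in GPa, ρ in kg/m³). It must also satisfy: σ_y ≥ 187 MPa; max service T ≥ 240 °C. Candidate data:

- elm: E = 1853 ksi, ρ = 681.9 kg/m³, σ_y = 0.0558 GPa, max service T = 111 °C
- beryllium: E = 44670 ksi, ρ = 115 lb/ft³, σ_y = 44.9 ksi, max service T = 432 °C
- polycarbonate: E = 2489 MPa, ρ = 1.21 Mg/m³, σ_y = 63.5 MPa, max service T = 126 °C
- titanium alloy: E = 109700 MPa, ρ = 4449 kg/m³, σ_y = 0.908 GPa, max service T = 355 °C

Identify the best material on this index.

Screen on constraints: σ_y ≥ 187 MPa; max service T ≥ 240 °C. Survivors: beryllium, titanium alloy.
Putting every candidate on a common basis:
  beryllium: E = 308.0 GPa, ρ = 1842 kg/m³
  titanium alloy: E = 109.7 GPa, ρ = 4449 kg/m³
  beryllium: M = 9.53×10⁻³
  titanium alloy: M = 2.35×10⁻³
The maximum is for beryllium.

beryllium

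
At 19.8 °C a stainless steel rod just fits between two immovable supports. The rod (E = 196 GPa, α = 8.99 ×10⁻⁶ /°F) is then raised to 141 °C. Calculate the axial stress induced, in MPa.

384 MPa

α = 8.99×10⁻⁶/°F × 9/5 = 16.2×10⁻⁶/K.
ΔT = 121.2 K. Constrained thermal stress σ = E·α·ΔT = 196.0×10³ MPa × 16.2×10⁻⁶ × 121.2 = 384 MPa (compressive).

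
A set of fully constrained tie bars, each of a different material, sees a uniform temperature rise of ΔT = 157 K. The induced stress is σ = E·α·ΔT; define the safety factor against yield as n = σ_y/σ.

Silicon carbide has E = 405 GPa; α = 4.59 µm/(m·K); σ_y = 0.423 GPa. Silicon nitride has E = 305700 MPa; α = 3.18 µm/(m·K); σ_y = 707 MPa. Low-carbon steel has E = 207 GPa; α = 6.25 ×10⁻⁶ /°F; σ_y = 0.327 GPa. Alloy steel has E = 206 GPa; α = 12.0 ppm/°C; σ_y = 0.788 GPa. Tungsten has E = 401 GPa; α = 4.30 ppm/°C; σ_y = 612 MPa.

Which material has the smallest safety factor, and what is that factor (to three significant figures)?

low-carbon steel, n = 0.894

Per material, after unit conversion:
  silicon carbide: E = 405.0, α = 4.59, σ_y = 423.0 → σ = 292 MPa, n = 1.45
  silicon nitride: E = 305.7, α = 3.18, σ_y = 707.0 → σ = 153 MPa, n = 4.63
  low-carbon steel: E = 207.0, α = 11.2, σ_y = 327.0 → σ = 366 MPa, n = 0.894
  alloy steel: E = 206.0, α = 12.0, σ_y = 788.0 → σ = 388 MPa, n = 2.03
  tungsten: E = 401.0, α = 4.30, σ_y = 612.0 → σ = 271 MPa, n = 2.26
Low-carbon steel has the lowest safety factor, n = 0.894.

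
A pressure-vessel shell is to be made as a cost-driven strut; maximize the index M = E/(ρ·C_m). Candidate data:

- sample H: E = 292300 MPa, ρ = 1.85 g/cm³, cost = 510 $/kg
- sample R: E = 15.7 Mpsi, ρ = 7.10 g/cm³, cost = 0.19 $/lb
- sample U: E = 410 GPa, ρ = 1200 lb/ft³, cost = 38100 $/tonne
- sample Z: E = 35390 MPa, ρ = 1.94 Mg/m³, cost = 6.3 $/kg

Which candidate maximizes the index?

sample R

Convert each candidate to consistent units, then evaluate M:
  sample H: E = 292.3 GPa, ρ = 1850 kg/m³, cost = 510.0 $/kg
  sample R: E = 108.2 GPa, ρ = 7100 kg/m³, cost = 0.4189 $/kg
  sample U: E = 410.0 GPa, ρ = 19220 kg/m³, cost = 38.10 $/kg
  sample Z: E = 35.39 GPa, ρ = 1940 kg/m³, cost = 6.300 $/kg
  sample R: M = 36.4 MN·m per $
  sample Z: M = 2.90 MN·m per $
  sample U: M = 0.560 MN·m per $
  sample H: M = 0.310 MN·m per $
Sample R ranks first.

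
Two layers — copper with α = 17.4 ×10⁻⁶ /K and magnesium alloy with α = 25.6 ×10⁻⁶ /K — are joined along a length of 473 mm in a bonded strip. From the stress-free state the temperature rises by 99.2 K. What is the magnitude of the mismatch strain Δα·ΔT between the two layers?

Δα = |17.4 − 25.6|×10⁻⁶/K = 8.20×10⁻⁶/K.
Mismatch strain = Δα·ΔT = 8.20×10⁻⁶ × 99.2 = 8.13×10⁻⁴.

8.13×10⁻⁴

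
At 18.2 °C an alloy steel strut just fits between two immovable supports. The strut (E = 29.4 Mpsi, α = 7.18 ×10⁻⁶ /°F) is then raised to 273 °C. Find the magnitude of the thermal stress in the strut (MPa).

668 MPa

E = 29.4 Mpsi = 202.7 GPa.
α = 7.18×10⁻⁶/°F × 9/5 = 12.9×10⁻⁶/K.
ΔT = 254.8 K. Constrained thermal stress σ = E·α·ΔT = 202.7×10³ MPa × 12.9×10⁻⁶ × 254.8 = 668 MPa (compressive).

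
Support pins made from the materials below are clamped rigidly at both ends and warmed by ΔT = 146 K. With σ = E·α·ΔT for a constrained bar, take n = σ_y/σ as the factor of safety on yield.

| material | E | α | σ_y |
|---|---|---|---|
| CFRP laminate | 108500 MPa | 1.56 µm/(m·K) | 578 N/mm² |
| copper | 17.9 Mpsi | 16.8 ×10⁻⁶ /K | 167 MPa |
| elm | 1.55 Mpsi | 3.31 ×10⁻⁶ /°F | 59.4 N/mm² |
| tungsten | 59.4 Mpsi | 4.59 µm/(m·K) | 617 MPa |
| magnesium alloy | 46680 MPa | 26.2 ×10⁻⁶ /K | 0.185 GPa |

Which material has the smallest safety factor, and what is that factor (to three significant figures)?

In consistent units (E in GPa, α in ×10⁻⁶/K, σ_y in MPa):
  CFRP laminate: E = 108.5, α = 1.56, σ_y = 578.0 → σ = 24.7 MPa, n = 23.4
  copper: E = 123.4, α = 16.8, σ_y = 167.0 → σ = 303 MPa, n = 0.552
  elm: E = 10.69, α = 5.96, σ_y = 59.40 → σ = 9.30 MPa, n = 6.39
  tungsten: E = 409.5, α = 4.59, σ_y = 617.0 → σ = 274 MPa, n = 2.25
  magnesium alloy: E = 46.68, α = 26.2, σ_y = 185.0 → σ = 179 MPa, n = 1.04
The minimum is copper at n = 0.552.

copper, n = 0.552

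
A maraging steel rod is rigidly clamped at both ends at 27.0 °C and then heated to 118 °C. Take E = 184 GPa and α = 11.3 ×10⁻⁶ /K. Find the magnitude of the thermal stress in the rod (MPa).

ΔT = 91.00 K. Constrained thermal stress σ = E·α·ΔT = 184.0×10³ MPa × 11.3×10⁻⁶ × 91.00 = 189 MPa (compressive).

189 MPa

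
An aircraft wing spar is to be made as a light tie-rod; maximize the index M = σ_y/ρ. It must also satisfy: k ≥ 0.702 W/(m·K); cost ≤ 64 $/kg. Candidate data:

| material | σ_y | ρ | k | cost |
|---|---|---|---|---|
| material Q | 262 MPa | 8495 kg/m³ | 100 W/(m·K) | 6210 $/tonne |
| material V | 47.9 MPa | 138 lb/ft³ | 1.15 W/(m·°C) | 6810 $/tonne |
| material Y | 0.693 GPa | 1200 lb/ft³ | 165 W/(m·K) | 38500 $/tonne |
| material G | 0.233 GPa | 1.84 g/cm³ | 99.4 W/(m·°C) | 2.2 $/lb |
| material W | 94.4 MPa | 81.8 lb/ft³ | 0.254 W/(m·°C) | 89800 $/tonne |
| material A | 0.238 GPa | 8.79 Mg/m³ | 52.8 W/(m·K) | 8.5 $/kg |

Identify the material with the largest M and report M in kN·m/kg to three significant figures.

Screen on constraints: k ≥ 0.702 W/(m·K); cost ≤ 64 $/kg. Survivors: material Q, material V, material Y, material G, material A.
Convert each candidate to consistent units, then evaluate M:
  material Q: σ_y = 262.0 MPa, ρ = 8495 kg/m³
  material V: σ_y = 47.90 MPa, ρ = 2211 kg/m³
  material Y: σ_y = 693.0 MPa, ρ = 19220 kg/m³
  material G: σ_y = 233.0 MPa, ρ = 1840 kg/m³
  material A: σ_y = 238.0 MPa, ρ = 8790 kg/m³
  material G: M = 127 kN·m/kg
  material Y: M = 36.1 kN·m/kg
  material Q: M = 30.8 kN·m/kg
  material A: M = 27.1 kN·m/kg
  material V: M = 21.7 kN·m/kg
Material G has the largest M.

material G, M = 127 kN·m/kg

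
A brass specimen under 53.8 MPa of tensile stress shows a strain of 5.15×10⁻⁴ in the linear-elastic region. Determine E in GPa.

E = σ/ε = 53.8 MPa / 5.15×10⁻⁴ = 104500 MPa = 104 GPa.

104 GPa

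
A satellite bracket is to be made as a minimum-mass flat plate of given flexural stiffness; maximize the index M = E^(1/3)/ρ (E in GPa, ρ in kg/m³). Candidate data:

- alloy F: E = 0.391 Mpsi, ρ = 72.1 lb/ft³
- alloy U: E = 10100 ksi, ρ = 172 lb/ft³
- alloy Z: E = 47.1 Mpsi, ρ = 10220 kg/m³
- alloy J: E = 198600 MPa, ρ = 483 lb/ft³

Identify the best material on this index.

Convert each candidate to consistent units, then evaluate M:
  alloy F: E = 2.696 GPa, ρ = 1155 kg/m³
  alloy U: E = 69.64 GPa, ρ = 2755 kg/m³
  alloy Z: E = 324.7 GPa, ρ = 10220 kg/m³
  alloy J: E = 198.6 GPa, ρ = 7737 kg/m³
  alloy U: M = 1.49×10⁻³
  alloy F: M = 1.21×10⁻³
  alloy J: M = 0.754×10⁻³
  alloy Z: M = 0.673×10⁻³
Highest index: alloy U.

alloy U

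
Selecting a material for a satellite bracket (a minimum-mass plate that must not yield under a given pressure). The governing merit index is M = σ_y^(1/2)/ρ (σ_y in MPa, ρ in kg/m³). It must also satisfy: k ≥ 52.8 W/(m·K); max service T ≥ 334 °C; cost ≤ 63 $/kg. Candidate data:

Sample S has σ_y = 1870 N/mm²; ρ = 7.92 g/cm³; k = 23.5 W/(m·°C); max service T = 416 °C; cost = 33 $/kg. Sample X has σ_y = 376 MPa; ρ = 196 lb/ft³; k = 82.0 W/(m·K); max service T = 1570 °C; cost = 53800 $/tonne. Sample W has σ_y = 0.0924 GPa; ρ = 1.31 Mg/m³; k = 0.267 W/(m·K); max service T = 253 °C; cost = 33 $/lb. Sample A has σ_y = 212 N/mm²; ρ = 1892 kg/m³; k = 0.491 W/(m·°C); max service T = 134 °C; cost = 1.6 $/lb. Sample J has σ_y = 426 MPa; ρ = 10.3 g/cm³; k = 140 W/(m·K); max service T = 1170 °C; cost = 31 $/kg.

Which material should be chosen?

sample X

Screen on constraints: k ≥ 52.8 W/(m·K); max service T ≥ 334 °C; cost ≤ 63 $/kg. Survivors: sample X, sample J.
In SI units:
  sample X: σ_y = 376.0 MPa, ρ = 3140 kg/m³
  sample J: σ_y = 426.0 MPa, ρ = 10300 kg/m³
  sample X: M = 6.18×10⁻³
  sample J: M = 2.00×10⁻³
Sample X ranks first.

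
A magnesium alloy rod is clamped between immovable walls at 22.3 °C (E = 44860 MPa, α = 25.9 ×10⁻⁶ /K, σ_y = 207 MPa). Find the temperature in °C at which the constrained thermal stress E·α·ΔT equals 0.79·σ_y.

E = 44860 MPa = 44.86 GPa.
E·α·ΔT = 163.5 MPa ⇒ ΔT = 163.5 / (44.86×10³ × 25.9×10⁻⁶) = 140.7 K.
T = 22.3 + 140.7 = 163.0 °C.

163 °C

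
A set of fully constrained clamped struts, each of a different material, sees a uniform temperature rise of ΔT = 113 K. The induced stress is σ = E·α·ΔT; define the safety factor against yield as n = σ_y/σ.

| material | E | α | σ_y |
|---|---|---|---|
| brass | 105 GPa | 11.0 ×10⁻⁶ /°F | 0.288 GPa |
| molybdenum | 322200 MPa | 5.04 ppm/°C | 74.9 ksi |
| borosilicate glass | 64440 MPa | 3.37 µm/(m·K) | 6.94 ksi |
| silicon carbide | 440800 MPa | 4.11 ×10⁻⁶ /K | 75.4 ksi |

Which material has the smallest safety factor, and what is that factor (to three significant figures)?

Converting E to GPa, α to ×10⁻⁶/K, σ_y to MPa, then σ and n for each:
  brass: E = 105.0, α = 19.8, σ_y = 288.0 → σ = 235 MPa, n = 1.23
  molybdenum: E = 322.2, α = 5.04, σ_y = 516.4 → σ = 183 MPa, n = 2.81
  borosilicate glass: E = 64.44, α = 3.37, σ_y = 47.85 → σ = 24.5 MPa, n = 1.95
  silicon carbide: E = 440.8, α = 4.11, σ_y = 519.9 → σ = 205 MPa, n = 2.54
The minimum is brass at n = 1.23.

brass, n = 1.23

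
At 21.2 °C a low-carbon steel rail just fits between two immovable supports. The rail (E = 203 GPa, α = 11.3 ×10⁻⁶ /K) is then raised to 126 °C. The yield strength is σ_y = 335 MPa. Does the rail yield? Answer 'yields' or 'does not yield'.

ΔT = 104.8 K. Constrained thermal stress σ = E·α·ΔT = 203.0×10³ MPa × 11.3×10⁻⁶ × 104.8 = 240 MPa (compressive).
Compare to σ_y = 335 MPa: σ < σ_y, so it does not yield.

does not yield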